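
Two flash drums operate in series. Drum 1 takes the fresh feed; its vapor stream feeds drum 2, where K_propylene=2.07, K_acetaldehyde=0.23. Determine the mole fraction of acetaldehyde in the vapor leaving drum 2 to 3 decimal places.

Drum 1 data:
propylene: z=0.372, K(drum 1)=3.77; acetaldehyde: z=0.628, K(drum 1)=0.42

Drum 1:
Iterate (Newton) starting at ψ₁ = 0.5:
  ψ₁ = 0.500: g = -0.0810, g' = -0.921 → ψ₁ = 0.412
  ψ₁ = 0.412: g = 0.0025, g' = -0.987 → ψ₁ = 0.415
Converged at ψ₁ = 0.415.
Drum-1 compositions:
  propylene: x = 0.173, y = 0.653
  acetaldehyde: x = 0.827, y = 0.347
Drum-2 feed = drum-1 vapor: z₂ = (0.6527, 0.3473).
Drum 2:
Let ψ₂ = V/F and solve Σ zᵢ(Kᵢ−1)/(1+ψ₂(Kᵢ−1)) = 0.
Feasibility: ΣzᵢKᵢ = 1.431, Σzᵢ/Kᵢ = 1.825 — both > 1, two phases present.
Iterate (Newton) starting at ψ₂ = 0.33:
  ψ₂ = 0.330: g = 0.1576, g' = -0.778 → ψ₂ = 0.533
  ψ₂ = 0.533: g = -0.0084, g' = -0.895 → ψ₂ = 0.523
Converged at ψ₂ = 0.523.
  propylene: x = 0.418, y = 0.866
  acetaldehyde: x = 0.582, y = 0.134

y_acetaldehyde (drum 2) = 0.134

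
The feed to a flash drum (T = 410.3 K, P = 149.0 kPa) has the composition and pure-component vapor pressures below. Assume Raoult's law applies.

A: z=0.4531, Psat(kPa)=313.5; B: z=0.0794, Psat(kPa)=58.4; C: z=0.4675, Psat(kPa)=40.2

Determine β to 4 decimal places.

β = 0.1403

Raoult's law: Kᵢ = Pᵢˢᵃᵗ/P = Pᵢˢᵃᵗ/149.0.
  K_A = 313.5/149.0 = 2.104027, K_B = 58.4/149.0 = 0.391946, K_C = 40.2/149.0 = 0.269799
Let β = V/F and solve Σ zᵢ(Kᵢ−1)/(1+β(Kᵢ−1)) = 0.
Feasibility: ΣzᵢKᵢ = 1.1106, Σzᵢ/Kᵢ = 2.1507 — both > 1, two phases present.
Iterate (Newton) starting at β = 0.5:
  β = 0.5000: g = -0.28473, g' = -0.9083 → β = 0.1865
  β = 0.1865: g = -0.03483, g' = -0.7512 → β = 0.1401
  β = 0.1401: g = 0.00014, g' = -0.7586 → β = 0.1403
Converged at β = 0.1403.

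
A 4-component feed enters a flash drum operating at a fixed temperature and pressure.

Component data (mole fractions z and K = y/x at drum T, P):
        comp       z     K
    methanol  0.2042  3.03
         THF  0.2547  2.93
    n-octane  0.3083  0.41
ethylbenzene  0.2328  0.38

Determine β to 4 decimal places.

Rachford–Rice: g(β) = Σ zᵢ(Kᵢ−1)/(1+β(Kᵢ−1)) = 0.
Check two-phase: ΣzᵢKᵢ = 1.5799 > 1 and Σzᵢ/Kᵢ = 1.5189 > 1, so g(0) = 0.5799 > 0 and g(1) = -0.5189 < 0.
Newton iteration, β⁰ = 0.43:
  β = 0.4300: g = 0.04943, g' = -0.8823 → β = 0.4860
  β = 0.4860: g = 0.00069, g' = -0.8601 → β = 0.4868
Converged at β = 0.4868.

β = 0.4868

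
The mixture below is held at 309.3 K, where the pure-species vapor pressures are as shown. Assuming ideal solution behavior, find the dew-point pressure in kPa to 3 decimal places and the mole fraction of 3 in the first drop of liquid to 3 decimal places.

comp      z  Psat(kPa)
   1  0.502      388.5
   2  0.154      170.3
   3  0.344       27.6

At the dew point ψ → 1, so Σzᵢ/Kᵢ = 1 with Kᵢ = Pᵢˢᵃᵗ/P ⇒ 1/P = Σzᵢ/Pᵢˢᵃᵗ.
1/P = 0.502/388.5 + 0.154/170.3 + 0.344/27.6 = 0.014660 ⇒ P = 68.212 kPa
xᵢ = zᵢP/Pᵢˢᵃᵗ ⇒ x_3 = 0.344·68.212/27.6 = 0.850

Pdew = 68.212 kPa, x_3 = 0.850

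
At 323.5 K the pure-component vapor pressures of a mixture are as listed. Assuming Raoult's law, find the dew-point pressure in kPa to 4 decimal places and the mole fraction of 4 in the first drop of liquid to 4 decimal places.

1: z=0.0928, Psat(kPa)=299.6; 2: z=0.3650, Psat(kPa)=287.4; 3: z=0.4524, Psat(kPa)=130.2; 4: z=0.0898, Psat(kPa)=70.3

Pdew = 157.9332 kPa, x_4 = 0.2017

At the dew point ψ → 1, so Σzᵢ/Kᵢ = 1 with Kᵢ = Pᵢˢᵃᵗ/P ⇒ 1/P = Σzᵢ/Pᵢˢᵃᵗ.
1/P = 0.0928/299.6 + 0.3650/287.4 + 0.4524/130.2 + 0.0898/70.3 = 0.0063318 ⇒ P = 157.9332 kPa
xᵢ = zᵢP/Pᵢˢᵃᵗ ⇒ x_4 = 0.0898·157.9332/70.3 = 0.2017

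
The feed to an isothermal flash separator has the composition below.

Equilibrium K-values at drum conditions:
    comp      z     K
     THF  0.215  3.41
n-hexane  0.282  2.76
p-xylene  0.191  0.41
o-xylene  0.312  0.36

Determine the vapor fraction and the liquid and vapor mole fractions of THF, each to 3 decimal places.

Newton–Raphson from ψ = 0.5:
  ψ = 0.500: g = 0.0455, g' = -0.914 → ψ = 0.550
Converged at ψ = 0.550.
Compositions from xᵢ = zᵢ/(1+ψ(Kᵢ−1)), yᵢ = Kᵢxᵢ:
  THF: x = 0.092, y = 0.315
  n-hexane: x = 0.143, y = 0.395
  p-xylene: x = 0.283, y = 0.116
  o-xylene: x = 0.481, y = 0.173

ψ = 0.550, x_THF = 0.092, y_THF = 0.315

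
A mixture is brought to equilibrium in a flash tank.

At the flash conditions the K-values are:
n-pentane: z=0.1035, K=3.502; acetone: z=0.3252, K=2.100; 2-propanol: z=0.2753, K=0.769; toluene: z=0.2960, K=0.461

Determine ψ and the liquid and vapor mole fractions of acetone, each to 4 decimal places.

Material balance + equilibrium reduce to Σ zᵢ(Kᵢ−1)/(1+ψ(Kᵢ−1)) = 0.
g(0) = ΣzᵢKᵢ − 1 = 0.3935 and g(1) = 1 − Σzᵢ/Kᵢ = -0.1845, so a root lies in (0, 1).
Iterate (Newton) starting at ψ = 0.5:
  ψ = 0.5000: g = 0.05553, g' = -0.4716 → ψ = 0.6177
  ψ = 0.6177: g = 0.00135, g' = -0.4527 → ψ = 0.6207
Converged at ψ = 0.6207.
Compositions from xᵢ = zᵢ/(1+ψ(Kᵢ−1)), yᵢ = Kᵢxᵢ:
  n-pentane: x = 0.0405, y = 0.1420
  acetone: x = 0.1932, y = 0.4058
  2-propanol: x = 0.3214, y = 0.2471
  toluene: x = 0.4448, y = 0.2051

ψ = 0.6207, x_acetone = 0.1932, y_acetone = 0.4058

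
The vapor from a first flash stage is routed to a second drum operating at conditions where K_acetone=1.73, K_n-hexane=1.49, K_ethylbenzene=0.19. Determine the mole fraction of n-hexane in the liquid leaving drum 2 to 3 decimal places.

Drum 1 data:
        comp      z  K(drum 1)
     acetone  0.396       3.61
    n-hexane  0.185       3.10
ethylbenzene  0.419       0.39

Drum 1:
Let ψ₁ = V/F and solve Σ zᵢ(Kᵢ−1)/(1+ψ₁(Kᵢ−1)) = 0.
g(0) = ΣzᵢKᵢ − 1 = 1.166 and g(1) = 1 − Σzᵢ/Kᵢ = -0.244, so a root lies in (0, 1).
Newton–Raphson from ψ₁ = 0.5:
  ψ₁ = 0.500: g = 0.2702, g' = -1.025 → ψ₁ = 0.764
  ψ₁ = 0.764: g = 0.0160, g' = -0.968 → ψ₁ = 0.780
Converged at ψ₁ = 0.780.
Drum-1 compositions:
  acetone: x = 0.130, y = 0.471
  n-hexane: x = 0.070, y = 0.217
  ethylbenzene: x = 0.799, y = 0.312
Drum-2 feed = drum-1 vapor: z₂ = (0.4708, 0.2174, 0.3118).
Drum 2:
Material balance + equilibrium reduce to Σ zᵢ(Kᵢ−1)/(1+ψ₂(Kᵢ−1)) = 0.
Feasibility: ΣzᵢKᵢ = 1.198, Σzᵢ/Kᵢ = 2.059 — both > 1, two phases present.
Newton iteration, ψ₂⁰ = 0.5:
  ψ₂ = 0.500: g = -0.0871, g' = -0.746 → ψ₂ = 0.383
  ψ₂ = 0.383: g = -0.0080, g' = -0.620 → ψ₂ = 0.370
Converged at ψ₂ = 0.370.
  acetone: x = 0.371, y = 0.641
  n-hexane: x = 0.184, y = 0.274
  ethylbenzene: x = 0.445, y = 0.085

x_n-hexane (drum 2) = 0.184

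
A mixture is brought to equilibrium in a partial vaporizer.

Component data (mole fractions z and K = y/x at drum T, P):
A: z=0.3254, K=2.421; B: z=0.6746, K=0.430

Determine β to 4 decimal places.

Rachford–Rice: g(β) = Σ zᵢ(Kᵢ−1)/(1+β(Kᵢ−1)) = 0.
Feasibility: ΣzᵢKᵢ = 1.0779, Σzᵢ/Kᵢ = 1.7032 — both > 1, two phases present.
Binary case is linear: z₁(K₁−1)(1+β(K₂−1)) + z₂(K₂−1)(1+β(K₁−1)) = 0
⇒ β = [z₁(K₁−1)+z₂(K₂−1)] / [−(K₁−1)(K₂−1)] = 0.07787/0.80997 = 0.0961

β = 0.0961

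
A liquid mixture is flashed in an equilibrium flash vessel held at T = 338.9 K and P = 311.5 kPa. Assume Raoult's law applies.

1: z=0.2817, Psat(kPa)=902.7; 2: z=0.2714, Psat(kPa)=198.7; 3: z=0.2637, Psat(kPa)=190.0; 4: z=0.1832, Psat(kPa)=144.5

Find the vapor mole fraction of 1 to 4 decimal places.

Raoult's law: Kᵢ = Pᵢˢᵃᵗ/P = Pᵢˢᵃᵗ/311.5.
  K_1 = 902.7/311.5 = 2.897913, K_2 = 198.7/311.5 = 0.637881, K_3 = 190.0/311.5 = 0.609952, K_4 = 144.5/311.5 = 0.463884
Material balance + equilibrium reduce to Σ zᵢ(Kᵢ−1)/(1+ψ(Kᵢ−1)) = 0.
Feasibility: ΣzᵢKᵢ = 1.2353, Σzᵢ/Kᵢ = 1.3499 — both > 1, two phases present.
Iterate (Newton) starting at ψ = 0.48:
  ψ = 0.4800: g = -0.09798, g' = -0.4862 → ψ = 0.2785
  ψ = 0.2785: g = 0.00964, g' = -0.6016 → ψ = 0.2945
  ψ = 0.2945: g = 0.00011, g' = -0.5876 → ψ = 0.2947
Converged at ψ = 0.2947.
Compositions from xᵢ = zᵢ/(1+ψ(Kᵢ−1)), yᵢ = Kᵢxᵢ:
  1: x = 0.1807, y = 0.5235
  2: x = 0.3038, y = 0.1938
  3: x = 0.2979, y = 0.1817
  4: x = 0.2176, y = 0.1009

y_1 = 0.5235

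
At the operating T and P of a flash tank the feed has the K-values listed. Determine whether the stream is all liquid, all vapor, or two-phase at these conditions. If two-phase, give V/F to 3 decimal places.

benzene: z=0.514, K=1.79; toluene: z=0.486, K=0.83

ΣzᵢKᵢ = 1.323; Σzᵢ/Kᵢ = 0.873.
Since Σzᵢ/Kᵢ < 1 the mixture is above its dew point — single vapor phase.

all vapor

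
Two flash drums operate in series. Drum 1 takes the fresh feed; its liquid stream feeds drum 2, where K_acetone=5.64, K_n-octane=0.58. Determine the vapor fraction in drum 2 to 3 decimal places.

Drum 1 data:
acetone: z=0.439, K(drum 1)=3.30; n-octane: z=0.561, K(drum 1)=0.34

Drum 1:
Binary case is linear: z₁(K₁−1)(1+ψ₁(K₂−1)) + z₂(K₂−1)(1+ψ₁(K₁−1)) = 0
⇒ ψ₁ = [z₁(K₁−1)+z₂(K₂−1)] / [−(K₁−1)(K₂−1)] = 0.6394/1.5180 = 0.421
Drum-1 compositions:
  acetone: x = 0.223, y = 0.736
  n-octane: x = 0.777, y = 0.264
Drum-2 feed = drum-1 liquid: z₂ = (0.2230, 0.7770).
Drum 2:
Rachford–Rice: g(ψ₂) = Σ zᵢ(Kᵢ−1)/(1+ψ₂(Kᵢ−1)) = 0.
g(0) = ΣzᵢKᵢ − 1 = 0.708 and g(1) = 1 − Σzᵢ/Kᵢ = -0.379, so a root lies in (0, 1).
Binary case is linear: z₁(K₁−1)(1+ψ₂(K₂−1)) + z₂(K₂−1)(1+ψ₂(K₁−1)) = 0
⇒ ψ₂ = [z₁(K₁−1)+z₂(K₂−1)] / [−(K₁−1)(K₂−1)] = 0.7082/1.9488 = 0.363
  acetone: x = 0.083, y = 0.468
  n-octane: x = 0.917, y = 0.532

V/F (drum 2) = 0.363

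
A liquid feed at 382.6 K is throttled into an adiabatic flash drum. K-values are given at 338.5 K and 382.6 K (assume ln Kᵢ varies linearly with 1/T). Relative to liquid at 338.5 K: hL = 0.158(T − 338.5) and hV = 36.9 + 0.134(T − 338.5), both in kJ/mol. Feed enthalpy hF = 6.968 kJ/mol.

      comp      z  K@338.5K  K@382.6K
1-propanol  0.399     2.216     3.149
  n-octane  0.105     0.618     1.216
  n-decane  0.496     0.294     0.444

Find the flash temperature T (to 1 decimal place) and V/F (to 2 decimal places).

Adiabatic flash: solve Rachford–Rice at each trial T, then check hF = ψ·hV(T) + (1−ψ)·hL(T).
  T = 338.5 K: K = (2.216, 0.618, 0.294), RR gives ψ = 0.118, H_out = 4.369 kJ/mol
  T = 382.6 K: K = (3.149, 1.216, 0.444), RR gives ψ = 0.573, H_out = 27.492 kJ/mol
  T = 360.6 K: K = (2.671, 0.886, 0.366), RR gives ψ = 0.355, H_out = 16.415 kJ/mol
  T = 349.6 K: K = (2.441, 0.745, 0.329), RR gives ψ = 0.243, H_out = 10.651 kJ/mol
  T = 344.1 K: K = (2.329, 0.680, 0.312), RR gives ψ = 0.183, H_out = 7.619 kJ/mol
  T = 341.3 K: K = (2.272, 0.649, 0.303), RR gives ψ = 0.151, H_out = 6.018 kJ/mol
  T = 342.7 K: K = (2.300, 0.664, 0.307), RR gives ψ = 0.167, H_out = 6.824 kJ/mol
Linear interpolation between T = 342.7 (H_out = 6.824) and T = 344.1 (H_out = 7.619) on hF = 6.968 gives T ≈ 343.0 K, at which ψ = 0.17.

T = 343.0 K, V/F = 0.17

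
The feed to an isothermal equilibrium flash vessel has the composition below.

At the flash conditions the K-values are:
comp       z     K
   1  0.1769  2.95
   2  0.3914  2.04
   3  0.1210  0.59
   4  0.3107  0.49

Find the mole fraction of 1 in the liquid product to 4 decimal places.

Newton iteration, β⁰ = 0.5:
  β = 0.5000: g = 0.16736, g' = -0.5335 → β = 0.8137
  β = 0.8137: g = 0.00851, g' = -0.5067 → β = 0.8305
Converged at β = 0.8305.
Compositions from xᵢ = zᵢ/(1+β(Kᵢ−1)), yᵢ = Kᵢxᵢ:
  1: x = 0.0675, y = 0.1992
  2: x = 0.2100, y = 0.4284
  3: x = 0.1835, y = 0.1082
  4: x = 0.5390, y = 0.2641

x_1 = 0.0675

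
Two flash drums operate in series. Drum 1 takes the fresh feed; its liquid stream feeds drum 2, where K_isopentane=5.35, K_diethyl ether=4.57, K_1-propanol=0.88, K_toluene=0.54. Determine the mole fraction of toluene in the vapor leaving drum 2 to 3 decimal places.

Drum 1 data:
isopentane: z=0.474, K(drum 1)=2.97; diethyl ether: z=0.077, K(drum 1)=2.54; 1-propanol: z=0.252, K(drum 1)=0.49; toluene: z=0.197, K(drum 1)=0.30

y_toluene (drum 2) = 0.279

Drum 1:
Newton iteration, ψ₁⁰ = 0.5:
  ψ₁ = 0.500: g = 0.1527, g' = -0.872 → ψ₁ = 0.675
  ψ₁ = 0.675: g = 0.0013, g' = -0.882 → ψ₁ = 0.677
Converged at ψ₁ = 0.677.
Drum-1 compositions:
  isopentane: x = 0.203, y = 0.603
  diethyl ether: x = 0.038, y = 0.096
  1-propanol: x = 0.385, y = 0.189
  toluene: x = 0.374, y = 0.112
Drum-2 feed = drum-1 liquid: z₂ = (0.2032, 0.0377, 0.3848, 0.3743).
Drum 2:
Material balance + equilibrium reduce to Σ zᵢ(Kᵢ−1)/(1+ψ₂(Kᵢ−1)) = 0.
Feasibility: ΣzᵢKᵢ = 1.800, Σzᵢ/Kᵢ = 1.177 — both > 1, two phases present.
Iterate (Newton) starting at ψ₂ = 0.6:
  ψ₂ = 0.600: g = 0.0000, g' = -0.501 → ψ₂ = 0.600
Converged at ψ₂ = 0.600.
  isopentane: x = 0.056, y = 0.301
  diethyl ether: x = 0.012, y = 0.055
  1-propanol: x = 0.415, y = 0.365
  toluene: x = 0.517, y = 0.279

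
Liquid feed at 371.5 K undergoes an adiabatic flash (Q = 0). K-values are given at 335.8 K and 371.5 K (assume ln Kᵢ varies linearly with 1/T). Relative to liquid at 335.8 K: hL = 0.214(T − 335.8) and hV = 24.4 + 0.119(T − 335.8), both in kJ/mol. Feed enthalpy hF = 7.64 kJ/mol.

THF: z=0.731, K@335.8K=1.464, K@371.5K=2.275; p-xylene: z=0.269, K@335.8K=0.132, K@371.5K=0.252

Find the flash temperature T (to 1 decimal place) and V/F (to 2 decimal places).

Adiabatic flash: solve Rachford–Rice at each trial T, then check hF = ψ·hV(T) + (1−ψ)·hL(T).
  T = 335.8 K: K = (1.464, 0.132), RR gives ψ = 0.262, H_out = 6.403 kJ/mol
  T = 371.5 K: K = (2.275, 0.252), RR gives ψ = 0.766, H_out = 23.738 kJ/mol
  T = 353.6 K: K = (1.844, 0.185), RR gives ψ = 0.579, H_out = 16.948 kJ/mol
  T = 344.7 K: K = (1.648, 0.157), RR gives ψ = 0.452, H_out = 12.554 kJ/mol
  T = 340.2 K: K = (1.553, 0.144), RR gives ψ = 0.368, H_out = 9.766 kJ/mol
  T = 338.0 K: K = (1.508, 0.138), RR gives ψ = 0.319, H_out = 8.183 kJ/mol
Linear interpolation between T = 335.8 (H_out = 6.403) and T = 338.0 (H_out = 8.183) on hF = 7.64 gives T ≈ 337.3 K, at which ψ = 0.30.

T = 337.3 K, V/F = 0.30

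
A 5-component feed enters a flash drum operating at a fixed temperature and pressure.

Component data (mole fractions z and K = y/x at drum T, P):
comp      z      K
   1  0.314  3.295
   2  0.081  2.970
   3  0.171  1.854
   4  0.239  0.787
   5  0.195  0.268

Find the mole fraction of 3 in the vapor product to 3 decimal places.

Iterate (Newton) starting at ψ = 0.33:
  ψ = 0.330: g = 0.3777, g' = -0.921 → ψ = 0.740
  ψ = 0.740: g = 0.0495, g' = -0.839 → ψ = 0.799
  ψ = 0.799: g = -0.0022, g' = -0.920 → ψ = 0.797
Converged at ψ = 0.797.
Compositions from xᵢ = zᵢ/(1+ψ(Kᵢ−1)), yᵢ = Kᵢxᵢ:
  1: x = 0.111, y = 0.366
  2: x = 0.032, y = 0.094
  3: x = 0.102, y = 0.189
  4: x = 0.288, y = 0.227
  5: x = 0.468, y = 0.125

y_3 = 0.189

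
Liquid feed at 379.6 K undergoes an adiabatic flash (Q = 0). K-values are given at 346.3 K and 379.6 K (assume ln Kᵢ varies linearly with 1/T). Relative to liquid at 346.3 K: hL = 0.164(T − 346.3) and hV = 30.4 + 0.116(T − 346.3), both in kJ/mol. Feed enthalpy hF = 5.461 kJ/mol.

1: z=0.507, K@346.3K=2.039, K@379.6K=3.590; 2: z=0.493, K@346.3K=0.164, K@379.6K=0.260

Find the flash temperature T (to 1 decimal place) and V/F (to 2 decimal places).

T = 348.3 K, V/F = 0.17

Adiabatic flash: solve Rachford–Rice at each trial T, then check hF = ψ·hV(T) + (1−ψ)·hL(T).
  T = 346.3 K: K = (2.039, 0.164), RR gives ψ = 0.132, H_out = 4.012 kJ/mol
  T = 379.6 K: K = (3.590, 0.260), RR gives ψ = 0.495, H_out = 19.712 kJ/mol
  T = 363.0 K: K = (2.743, 0.209), RR gives ψ = 0.358, H_out = 13.335 kJ/mol
  T = 354.6 K: K = (2.371, 0.185), RR gives ψ = 0.263, H_out = 9.249 kJ/mol
  T = 350.5 K: K = (2.203, 0.175), RR gives ψ = 0.204, H_out = 6.862 kJ/mol
  T = 348.4 K: K = (2.120, 0.169), RR gives ψ = 0.170, H_out = 5.497 kJ/mol
Linear interpolation between T = 346.3 (H_out = 4.012) and T = 348.4 (H_out = 5.497) on hF = 5.461 gives T ≈ 348.3 K, at which ψ = 0.17.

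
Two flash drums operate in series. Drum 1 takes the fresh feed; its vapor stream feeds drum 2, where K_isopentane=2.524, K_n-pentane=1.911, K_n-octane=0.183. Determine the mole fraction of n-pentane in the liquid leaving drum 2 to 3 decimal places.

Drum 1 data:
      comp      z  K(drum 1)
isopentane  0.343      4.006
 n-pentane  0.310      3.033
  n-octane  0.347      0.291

x_n-pentane (drum 2) = 0.215

Drum 1:
Material balance + equilibrium reduce to Σ zᵢ(Kᵢ−1)/(1+ψ₁(Kᵢ−1)) = 0.
g(0) = ΣzᵢKᵢ − 1 = 1.415 and g(1) = 1 − Σzᵢ/Kᵢ = -0.380, so a root lies in (0, 1).
Iterate (Newton) starting at ψ₁ = 0.56:
  ψ₁ = 0.560: g = 0.2709, g' = -1.190 → ψ₁ = 0.788
  ψ₁ = 0.788: g = -0.0087, g' = -1.357 → ψ₁ = 0.781
Converged at ψ₁ = 0.781.
Drum-1 compositions:
  isopentane: x = 0.102, y = 0.410
  n-pentane: x = 0.120, y = 0.363
  n-octane: x = 0.778, y = 0.226
Drum-2 feed = drum-1 vapor: z₂ = (0.4104, 0.3633, 0.2263).
Drum 2:
Rachford–Rice: g(ψ₂) = Σ zᵢ(Kᵢ−1)/(1+ψ₂(Kᵢ−1)) = 0.
Check two-phase: ΣzᵢKᵢ = 1.771 > 1 and Σzᵢ/Kᵢ = 1.589 > 1, so g(0) = 0.771 > 0 and g(1) = -0.589 < 0.
Newton iteration, ψ₂⁰ = 0.5:
  ψ₂ = 0.500: g = 0.2697, g' = -0.881 → ψ₂ = 0.806
  ψ₂ = 0.806: g = -0.0701, g' = -1.588 → ψ₂ = 0.762
  ψ₂ = 0.762: g = -0.0051, g' = -1.369 → ψ₂ = 0.758
Converged at ψ₂ = 0.758.
  isopentane: x = 0.190, y = 0.481
  n-pentane: x = 0.215, y = 0.411
  n-octane: x = 0.595, y = 0.109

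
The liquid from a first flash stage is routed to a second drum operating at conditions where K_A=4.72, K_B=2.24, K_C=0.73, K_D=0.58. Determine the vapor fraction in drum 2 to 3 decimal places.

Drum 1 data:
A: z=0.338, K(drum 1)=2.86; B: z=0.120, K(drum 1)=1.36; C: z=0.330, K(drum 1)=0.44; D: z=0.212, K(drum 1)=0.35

Drum 1:
Newton–Raphson from ψ₁ = 0.7:
  ψ₁ = 0.700: g = -0.2492, g' = -0.812 → ψ₁ = 0.393
  ψ₁ = 0.393: g = -0.0211, g' = -0.734 → ψ₁ = 0.364
  ψ₁ = 0.364: g = 0.0001, g' = -0.745 → ψ₁ = 0.365
Converged at ψ₁ = 0.365.
Drum-1 compositions:
  A: x = 0.201, y = 0.576
  B: x = 0.106, y = 0.144
  C: x = 0.415, y = 0.182
  D: x = 0.278, y = 0.097
Drum-2 feed = drum-1 liquid: z₂ = (0.2014, 0.1061, 0.4147, 0.2778).
Drum 2:
Let ψ₂ = V/F and solve Σ zᵢ(Kᵢ−1)/(1+ψ₂(Kᵢ−1)) = 0.
Feasibility: ΣzᵢKᵢ = 1.652, Σzᵢ/Kᵢ = 1.137 — both > 1, two phases present.
Newton iteration, ψ₂⁰ = 0.5:
  ψ₂ = 0.500: g = 0.0660, g' = -0.522 → ψ₂ = 0.627
  ψ₂ = 0.627: g = 0.0059, g' = -0.437 → ψ₂ = 0.640
Converged at ψ₂ = 0.640.
  A: x = 0.060, y = 0.281
  B: x = 0.059, y = 0.132
  C: x = 0.501, y = 0.366
  D: x = 0.380, y = 0.220

V/F (drum 2) = 0.640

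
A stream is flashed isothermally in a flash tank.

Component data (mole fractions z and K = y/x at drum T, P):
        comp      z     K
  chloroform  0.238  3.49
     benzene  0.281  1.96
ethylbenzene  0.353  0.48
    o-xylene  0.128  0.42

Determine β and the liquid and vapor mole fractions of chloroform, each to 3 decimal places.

Material balance + equilibrium reduce to Σ zᵢ(Kᵢ−1)/(1+β(Kᵢ−1)) = 0.
Feasibility: ΣzᵢKᵢ = 1.605, Σzᵢ/Kᵢ = 1.252 — both > 1, two phases present.
Iterate (Newton) starting at β = 0.5:
  β = 0.500: g = 0.0936, g' = -0.671 → β = 0.640
  β = 0.640: g = 0.0027, g' = -0.642 → β = 0.644
Converged at β = 0.644.
Compositions from xᵢ = zᵢ/(1+β(Kᵢ−1)), yᵢ = Kᵢxᵢ:
  chloroform: x = 0.091, y = 0.319
  benzene: x = 0.174, y = 0.340
  ethylbenzene: x = 0.531, y = 0.255
  o-xylene: x = 0.204, y = 0.086

β = 0.644, x_chloroform = 0.091, y_chloroform = 0.319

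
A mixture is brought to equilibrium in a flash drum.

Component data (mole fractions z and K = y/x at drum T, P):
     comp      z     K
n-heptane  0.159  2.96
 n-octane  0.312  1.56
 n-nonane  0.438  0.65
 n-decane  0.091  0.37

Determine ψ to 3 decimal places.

ψ = 0.566

Material balance + equilibrium reduce to Σ zᵢ(Kᵢ−1)/(1+ψ(Kᵢ−1)) = 0.
Check two-phase: ΣzᵢKᵢ = 1.276 > 1 and Σzᵢ/Kᵢ = 1.174 > 1, so g(0) = 0.276 > 0 and g(1) = -0.174 < 0.
Newton–Raphson from ψ = 0.5:
  ψ = 0.500: g = 0.0244, g' = -0.371 → ψ = 0.566
Converged at ψ = 0.566.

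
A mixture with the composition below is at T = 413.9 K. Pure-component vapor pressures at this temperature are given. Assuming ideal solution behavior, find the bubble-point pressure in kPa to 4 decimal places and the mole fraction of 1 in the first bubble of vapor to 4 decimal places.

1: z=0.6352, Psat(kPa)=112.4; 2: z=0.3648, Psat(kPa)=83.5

At the bubble point ψ → 0, so ΣzᵢKᵢ = 1 with Kᵢ = Pᵢˢᵃᵗ/P ⇒ P = ΣzᵢPᵢˢᵃᵗ.
P = 0.6352·112.4 + 0.3648·83.5 = 101.8573 kPa
yᵢ = zᵢPᵢˢᵃᵗ/P ⇒ y_1 = 0.6352·112.4/101.8573 = 0.7009

Pbub = 101.8573 kPa, y_1 = 0.7009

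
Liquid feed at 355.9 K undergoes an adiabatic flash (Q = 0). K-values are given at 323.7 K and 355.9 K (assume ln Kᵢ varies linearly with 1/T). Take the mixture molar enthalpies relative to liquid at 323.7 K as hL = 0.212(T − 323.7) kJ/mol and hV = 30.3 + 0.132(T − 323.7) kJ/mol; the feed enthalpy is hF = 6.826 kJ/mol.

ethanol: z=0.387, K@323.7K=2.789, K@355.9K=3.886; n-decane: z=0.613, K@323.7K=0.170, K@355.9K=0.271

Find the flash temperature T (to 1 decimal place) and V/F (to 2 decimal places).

T = 331.2 K, V/F = 0.18

Adiabatic flash: solve Rachford–Rice at each trial T, then check hF = ψ·hV(T) + (1−ψ)·hL(T).
  T = 323.7 K: K = (2.789, 0.170), RR gives ψ = 0.124, H_out = 3.746 kJ/mol
  T = 355.9 K: K = (3.886, 0.271), RR gives ψ = 0.318, H_out = 15.655 kJ/mol
  T = 339.8 K: K = (3.318, 0.217), RR gives ψ = 0.230, H_out = 10.081 kJ/mol
  T = 331.8 K: K = (3.050, 0.193), RR gives ψ = 0.180, H_out = 7.067 kJ/mol
  T = 327.8 K: K = (2.920, 0.181), RR gives ψ = 0.153, H_out = 5.467 kJ/mol
  T = 329.8 K: K = (2.985, 0.187), RR gives ψ = 0.167, H_out = 6.276 kJ/mol
Linear interpolation between T = 329.8 (H_out = 6.276) and T = 331.8 (H_out = 7.067) on hF = 6.826 gives T ≈ 331.2 K, at which ψ = 0.18.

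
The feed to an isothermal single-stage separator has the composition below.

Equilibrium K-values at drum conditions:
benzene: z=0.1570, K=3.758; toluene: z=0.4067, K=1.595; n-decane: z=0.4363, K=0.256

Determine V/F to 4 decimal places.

V/F = 0.3285

Newton–Raphson from V/F = 0.5:
  V/F = 0.5000: g = -0.14838, g' = -0.9089 → V/F = 0.3368
  V/F = 0.3368: g = -0.00703, g' = -0.8509 → V/F = 0.3285
Converged at V/F = 0.3285.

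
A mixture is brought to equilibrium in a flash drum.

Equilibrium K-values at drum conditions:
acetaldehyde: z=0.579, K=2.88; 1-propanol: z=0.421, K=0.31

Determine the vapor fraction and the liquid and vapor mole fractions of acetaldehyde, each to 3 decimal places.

ψ = 0.615, x_acetaldehyde = 0.268, y_acetaldehyde = 0.773

Rachford–Rice: g(ψ) = Σ zᵢ(Kᵢ−1)/(1+ψ(Kᵢ−1)) = 0.
Feasibility: ΣzᵢKᵢ = 1.798, Σzᵢ/Kᵢ = 1.559 — both > 1, two phases present.
Newton–Raphson from ψ = 0.5:
  ψ = 0.500: g = 0.1176, g' = -1.011 → ψ = 0.616
  ψ = 0.616: g = -0.0012, g' = -1.046 → ψ = 0.615
Converged at ψ = 0.615.
Compositions from xᵢ = zᵢ/(1+ψ(Kᵢ−1)), yᵢ = Kᵢxᵢ:
  acetaldehyde: x = 0.268, y = 0.773
  1-propanol: x = 0.732, y = 0.227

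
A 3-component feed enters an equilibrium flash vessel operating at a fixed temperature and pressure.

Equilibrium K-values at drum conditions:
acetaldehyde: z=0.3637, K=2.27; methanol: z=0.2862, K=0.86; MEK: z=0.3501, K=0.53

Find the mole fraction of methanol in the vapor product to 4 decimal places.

y_methanol = 0.2674

Newton–Raphson from β = 0.36:
  β = 0.3600: g = 0.07672, g' = -0.3945 → β = 0.5545
  β = 0.5545: g = 0.00506, g' = -0.3500 → β = 0.5689
  β = 0.5689: g = 0.00001, g' = -0.3484 → β = 0.5690
Converged at β = 0.5690.
Compositions from xᵢ = zᵢ/(1+β(Kᵢ−1)), yᵢ = Kᵢxᵢ:
  acetaldehyde: x = 0.2111, y = 0.4793
  methanol: x = 0.3110, y = 0.2674
  MEK: x = 0.4779, y = 0.2533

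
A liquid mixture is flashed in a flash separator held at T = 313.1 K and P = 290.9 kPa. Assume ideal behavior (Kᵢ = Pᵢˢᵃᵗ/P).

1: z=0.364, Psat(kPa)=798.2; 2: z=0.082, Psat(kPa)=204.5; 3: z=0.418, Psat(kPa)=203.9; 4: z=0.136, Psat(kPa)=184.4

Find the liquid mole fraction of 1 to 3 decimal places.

Raoult's law: Kᵢ = Pᵢˢᵃᵗ/P = Pᵢˢᵃᵗ/290.9.
  K_1 = 798.2/290.9 = 2.74390, K_2 = 204.5/290.9 = 0.70299, K_3 = 203.9/290.9 = 0.70093, K_4 = 184.4/290.9 = 0.63389
Iterate (Newton) starting at ψ = 0.5:
  ψ = 0.500: g = 0.1026, g' = -0.405 → ψ = 0.753
  ψ = 0.753: g = 0.0129, g' = -0.316 → ψ = 0.794
  ψ = 0.794: g = 0.0002, g' = -0.308 → ψ = 0.795
Converged at ψ = 0.795.
Compositions from xᵢ = zᵢ/(1+ψ(Kᵢ−1)), yᵢ = Kᵢxᵢ:
  1: x = 0.153, y = 0.419
  2: x = 0.107, y = 0.075
  3: x = 0.548, y = 0.384
  4: x = 0.192, y = 0.122

x_1 = 0.153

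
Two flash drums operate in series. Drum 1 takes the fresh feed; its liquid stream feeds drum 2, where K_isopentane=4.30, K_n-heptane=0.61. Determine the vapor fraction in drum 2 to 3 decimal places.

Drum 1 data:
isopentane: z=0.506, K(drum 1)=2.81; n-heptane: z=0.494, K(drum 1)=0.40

Drum 1:
Rachford–Rice: g(ψ₁) = Σ zᵢ(Kᵢ−1)/(1+ψ₁(Kᵢ−1)) = 0.
Check two-phase: ΣzᵢKᵢ = 1.619 > 1 and Σzᵢ/Kᵢ = 1.415 > 1, so g(0) = 0.619 > 0 and g(1) = -0.415 < 0.
Binary case is linear: z₁(K₁−1)(1+ψ₁(K₂−1)) + z₂(K₂−1)(1+ψ₁(K₁−1)) = 0
⇒ ψ₁ = [z₁(K₁−1)+z₂(K₂−1)] / [−(K₁−1)(K₂−1)] = 0.6195/1.0860 = 0.570
Drum-1 compositions:
  isopentane: x = 0.249, y = 0.700
  n-heptane: x = 0.751, y = 0.300
Drum-2 feed = drum-1 liquid: z₂ = (0.2490, 0.7510).
Drum 2:
Material balance + equilibrium reduce to Σ zᵢ(Kᵢ−1)/(1+ψ₂(Kᵢ−1)) = 0.
Check two-phase: ΣzᵢKᵢ = 1.529 > 1 and Σzᵢ/Kᵢ = 1.289 > 1, so g(0) = 0.529 > 0 and g(1) = -0.289 < 0.
Binary case is linear: z₁(K₁−1)(1+ψ₂(K₂−1)) + z₂(K₂−1)(1+ψ₂(K₁−1)) = 0
⇒ ψ₂ = [z₁(K₁−1)+z₂(K₂−1)] / [−(K₁−1)(K₂−1)] = 0.5287/1.2870 = 0.411
  isopentane: x = 0.106, y = 0.454
  n-heptane: x = 0.894, y = 0.546

V/F (drum 2) = 0.411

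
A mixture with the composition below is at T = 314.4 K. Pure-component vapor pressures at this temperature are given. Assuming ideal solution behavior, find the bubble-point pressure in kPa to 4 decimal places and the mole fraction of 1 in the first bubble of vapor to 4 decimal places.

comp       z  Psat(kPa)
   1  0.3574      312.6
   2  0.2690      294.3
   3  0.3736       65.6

At the bubble point ψ → 0, so ΣzᵢKᵢ = 1 with Kᵢ = Pᵢˢᵃᵗ/P ⇒ P = ΣzᵢPᵢˢᵃᵗ.
P = 0.3574·312.6 + 0.2690·294.3 + 0.3736·65.6 = 215.3981 kPa
yᵢ = zᵢPᵢˢᵃᵗ/P ⇒ y_1 = 0.3574·312.6/215.3981 = 0.5187

Pbub = 215.3981 kPa, y_1 = 0.5187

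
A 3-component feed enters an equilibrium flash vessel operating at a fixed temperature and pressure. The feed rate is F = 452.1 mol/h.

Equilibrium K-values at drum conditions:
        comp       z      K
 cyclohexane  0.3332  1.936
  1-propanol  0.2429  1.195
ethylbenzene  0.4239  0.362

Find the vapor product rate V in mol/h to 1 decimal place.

V = 88.7 mol/h

Newton iteration, V/F⁰ = 0.5:
  V/F = 0.5000: g = -0.14153, g' = -0.5152 → V/F = 0.2253
  V/F = 0.2253: g = -0.01291, g' = -0.4429 → V/F = 0.1961
Converged at V/F = 0.1961.
Then V = V/F·F = 0.1961·452.1 = 88.7 mol/h and L = F − V = 363.4 mol/h.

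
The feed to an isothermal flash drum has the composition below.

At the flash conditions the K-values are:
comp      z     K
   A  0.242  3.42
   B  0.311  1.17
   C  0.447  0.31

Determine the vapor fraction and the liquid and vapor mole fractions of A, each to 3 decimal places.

ψ = 0.301, x_A = 0.140, y_A = 0.479

Iterate (Newton) starting at ψ = 0.67:
  ψ = 0.670: g = -0.3027, g' = -0.950 → ψ = 0.351
  ψ = 0.351: g = -0.0406, g' = -0.793 → ψ = 0.300
  ψ = 0.300: g = 0.0007, g' = -0.822 → ψ = 0.301
Converged at ψ = 0.301.
Compositions from xᵢ = zᵢ/(1+ψ(Kᵢ−1)), yᵢ = Kᵢxᵢ:
  A: x = 0.140, y = 0.479
  B: x = 0.296, y = 0.346
  C: x = 0.564, y = 0.175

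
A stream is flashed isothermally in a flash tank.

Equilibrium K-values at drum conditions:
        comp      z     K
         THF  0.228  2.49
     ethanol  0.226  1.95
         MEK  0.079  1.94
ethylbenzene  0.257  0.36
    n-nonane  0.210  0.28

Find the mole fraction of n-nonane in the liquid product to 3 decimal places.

Material balance + equilibrium reduce to Σ zᵢ(Kᵢ−1)/(1+ψ(Kᵢ−1)) = 0.
g(0) = ΣzᵢKᵢ − 1 = 0.313 and g(1) = 1 − Σzᵢ/Kᵢ = -0.712, so a root lies in (0, 1).
Newton–Raphson from ψ = 0.5:
  ψ = 0.500: g = -0.0874, g' = -0.786 → ψ = 0.389
  ψ = 0.389: g = -0.0027, g' = -0.746 → ψ = 0.385
Converged at ψ = 0.385.
Compositions from xᵢ = zᵢ/(1+ψ(Kᵢ−1)), yᵢ = Kᵢxᵢ:
  THF: x = 0.145, y = 0.361
  ethanol: x = 0.165, y = 0.323
  MEK: x = 0.058, y = 0.113
  ethylbenzene: x = 0.341, y = 0.123
  n-nonane: x = 0.291, y = 0.081

x_n-nonane = 0.291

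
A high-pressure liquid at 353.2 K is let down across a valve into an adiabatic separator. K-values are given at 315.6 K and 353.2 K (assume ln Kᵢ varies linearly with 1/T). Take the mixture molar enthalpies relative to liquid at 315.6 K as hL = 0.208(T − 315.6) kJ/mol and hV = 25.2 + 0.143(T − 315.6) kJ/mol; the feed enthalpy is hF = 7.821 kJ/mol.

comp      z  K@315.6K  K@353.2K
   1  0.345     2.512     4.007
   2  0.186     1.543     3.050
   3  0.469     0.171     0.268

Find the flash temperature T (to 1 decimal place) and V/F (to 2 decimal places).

T = 319.8 K, V/F = 0.28

Adiabatic flash: solve Rachford–Rice at each trial T, then check hF = ψ·hV(T) + (1−ψ)·hL(T).
  T = 315.6 K: K = (2.512, 1.543, 0.171), RR gives ψ = 0.226, H_out = 5.703 kJ/mol
  T = 353.2 K: K = (4.007, 3.050, 0.268), RR gives ψ = 0.547, H_out = 20.258 kJ/mol
  T = 334.4 K: K = (3.215, 2.211, 0.217), RR gives ψ = 0.418, H_out = 13.938 kJ/mol
  T = 325.0 K: K = (2.852, 1.857, 0.193), RR gives ψ = 0.335, H_out = 10.183 kJ/mol
  T = 320.3 K: K = (2.679, 1.695, 0.182), RR gives ψ = 0.284, H_out = 8.057 kJ/mol
  T = 318.0 K: K = (2.597, 1.619, 0.177), RR gives ψ = 0.257, H_out = 6.937 kJ/mol
Linear interpolation between T = 318.0 (H_out = 6.937) and T = 320.3 (H_out = 8.057) on hF = 7.821 gives T ≈ 319.8 K, at which ψ = 0.28.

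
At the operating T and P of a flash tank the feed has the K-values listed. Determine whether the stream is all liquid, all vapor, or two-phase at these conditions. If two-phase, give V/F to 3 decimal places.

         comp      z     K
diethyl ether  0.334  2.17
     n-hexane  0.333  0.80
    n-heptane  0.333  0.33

two-phase, V/F = 0.180

ΣzᵢKᵢ = 1.101; Σzᵢ/Kᵢ = 1.579.
Both exceed 1, so a two-phase solution exists.
Material balance + equilibrium reduce to Σ zᵢ(Kᵢ−1)/(1+ψ(Kᵢ−1)) = 0.
Newton iteration, ψ⁰ = 0.47:
  ψ = 0.470: g = -0.1470, g' = -0.525 → ψ = 0.190
  ψ = 0.190: g = -0.0052, g' = -0.517 → ψ = 0.180
Converged at ψ = 0.180.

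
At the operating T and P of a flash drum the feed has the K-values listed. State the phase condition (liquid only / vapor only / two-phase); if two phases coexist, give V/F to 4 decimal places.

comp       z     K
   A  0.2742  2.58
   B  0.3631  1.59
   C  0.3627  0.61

ΣzᵢKᵢ = 1.5060; Σzᵢ/Kᵢ = 0.9292.
Since Σzᵢ/Kᵢ < 1 the mixture is above its dew point — single vapor phase.

vapor only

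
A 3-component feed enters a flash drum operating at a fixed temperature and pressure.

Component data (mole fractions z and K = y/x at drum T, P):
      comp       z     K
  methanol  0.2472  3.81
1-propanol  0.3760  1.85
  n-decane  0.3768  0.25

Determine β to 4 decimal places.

Material balance + equilibrium reduce to Σ zᵢ(Kᵢ−1)/(1+β(Kᵢ−1)) = 0.
g(0) = ΣzᵢKᵢ − 1 = 0.7316 and g(1) = 1 − Σzᵢ/Kᵢ = -0.7753, so a root lies in (0, 1).
Newton–Raphson from β = 0.5:
  β = 0.5000: g = 0.06095, g' = -1.0138 → β = 0.5601
  β = 0.5601: g = -0.00093, g' = -1.0495 → β = 0.5592
Converged at β = 0.5592.

β = 0.5592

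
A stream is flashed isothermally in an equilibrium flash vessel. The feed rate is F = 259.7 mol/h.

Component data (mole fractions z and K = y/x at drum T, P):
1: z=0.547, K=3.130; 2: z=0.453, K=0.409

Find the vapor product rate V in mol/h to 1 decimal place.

Material balance + equilibrium reduce to Σ zᵢ(Kᵢ−1)/(1+V/F(Kᵢ−1)) = 0.
Feasibility: ΣzᵢKᵢ = 1.897, Σzᵢ/Kᵢ = 1.282 — both > 1, two phases present.
Binary case is linear: z₁(K₁−1)(1+V/F(K₂−1)) + z₂(K₂−1)(1+V/F(K₁−1)) = 0
⇒ V/F = [z₁(K₁−1)+z₂(K₂−1)] / [−(K₁−1)(K₂−1)] = 0.8974/1.2588 = 0.713
Then V = V/F·F = 0.7129·259.7 = 185.1 mol/h and L = F − V = 74.6 mol/h.

V = 185.1 mol/h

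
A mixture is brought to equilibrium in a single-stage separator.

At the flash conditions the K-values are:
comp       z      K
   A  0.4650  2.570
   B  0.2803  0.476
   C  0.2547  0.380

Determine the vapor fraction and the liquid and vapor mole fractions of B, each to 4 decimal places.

Rachford–Rice: g(ψ) = Σ zᵢ(Kᵢ−1)/(1+ψ(Kᵢ−1)) = 0.
Feasibility: ΣzᵢKᵢ = 1.4253, Σzᵢ/Kᵢ = 1.4401 — both > 1, two phases present.
Iterate (Newton) starting at ψ = 0.5:
  ψ = 0.5000: g = -0.01889, g' = -0.7067 → ψ = 0.4733
Converged at ψ = 0.4733.
Compositions from xᵢ = zᵢ/(1+ψ(Kᵢ−1)), yᵢ = Kᵢxᵢ:
  A: x = 0.2668, y = 0.6856
  B: x = 0.3727, y = 0.1774
  C: x = 0.3605, y = 0.1370

ψ = 0.4733, x_B = 0.3727, y_B = 0.1774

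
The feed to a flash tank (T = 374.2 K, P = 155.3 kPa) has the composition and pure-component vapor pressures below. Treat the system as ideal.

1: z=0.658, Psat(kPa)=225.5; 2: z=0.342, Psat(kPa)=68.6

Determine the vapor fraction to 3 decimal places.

ψ = 0.422

Raoult's law: Kᵢ = Pᵢˢᵃᵗ/P = Pᵢˢᵃᵗ/155.3.
  K_1 = 225.5/155.3 = 1.45203, K_2 = 68.6/155.3 = 0.44173
Rachford–Rice: g(ψ) = Σ zᵢ(Kᵢ−1)/(1+ψ(Kᵢ−1)) = 0.
Feasibility: ΣzᵢKᵢ = 1.107, Σzᵢ/Kᵢ = 1.227 — both > 1, two phases present.
Newton–Raphson from ψ = 0.5:
  ψ = 0.500: g = -0.0223, g' = -0.295 → ψ = 0.424
  ψ = 0.424: g = -0.0007, g' = -0.278 → ψ = 0.422
Converged at ψ = 0.422.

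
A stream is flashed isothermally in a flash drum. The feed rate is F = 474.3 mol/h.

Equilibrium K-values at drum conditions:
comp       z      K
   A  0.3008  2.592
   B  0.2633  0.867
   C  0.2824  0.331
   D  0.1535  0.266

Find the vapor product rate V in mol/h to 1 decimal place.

V = 80.1 mol/h

Iterate (Newton) starting at V/F = 0.5:
  V/F = 0.5000: g = -0.23276, g' = -0.7335 → V/F = 0.1827
  V/F = 0.1827: g = -0.01024, g' = -0.7368 → V/F = 0.1688
  V/F = 0.1688: g = 0.00007, g' = -0.7469 → V/F = 0.1689
Converged at V/F = 0.1689.
Then V = V/F·F = 0.1689·474.3 = 80.1 mol/h and L = F − V = 394.2 mol/h.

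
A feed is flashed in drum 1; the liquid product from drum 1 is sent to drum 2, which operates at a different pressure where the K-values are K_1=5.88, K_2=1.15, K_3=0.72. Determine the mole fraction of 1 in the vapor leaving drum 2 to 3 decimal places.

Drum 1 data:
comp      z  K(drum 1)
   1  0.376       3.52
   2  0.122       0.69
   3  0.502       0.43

y_1 (drum 2) = 0.255

Drum 1:
Iterate (Newton) starting at ψ₁ = 0.5:
  ψ₁ = 0.500: g = -0.0257, g' = -0.803 → ψ₁ = 0.468
Converged at ψ₁ = 0.468.
Drum-1 compositions:
  1: x = 0.172, y = 0.607
  2: x = 0.143, y = 0.098
  3: x = 0.685, y = 0.294
Drum-2 feed = drum-1 liquid: z₂ = (0.1725, 0.1427, 0.6848).
Drum 2:
Let ψ₂ = V/F and solve Σ zᵢ(Kᵢ−1)/(1+ψ₂(Kᵢ−1)) = 0.
Feasibility: ΣzᵢKᵢ = 1.671, Σzᵢ/Kᵢ = 1.105 — both > 1, two phases present.
Iterate (Newton) starting at ψ₂ = 0.5:
  ψ₂ = 0.500: g = 0.0416, g' = -0.422 → ψ₂ = 0.598
  ψ₂ = 0.598: g = 0.0040, g' = -0.347 → ψ₂ = 0.610
Converged at ψ₂ = 0.610.
  1: x = 0.043, y = 0.255
  2: x = 0.131, y = 0.150
  3: x = 0.826, y = 0.595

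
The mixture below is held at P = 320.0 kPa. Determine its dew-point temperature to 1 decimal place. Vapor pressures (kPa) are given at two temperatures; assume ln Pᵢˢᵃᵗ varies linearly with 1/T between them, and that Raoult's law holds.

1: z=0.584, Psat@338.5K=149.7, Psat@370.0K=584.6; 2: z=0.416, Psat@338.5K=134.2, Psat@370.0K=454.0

T = 357.4 K

Dew-point temperature: Σzᵢ·P/Pᵢˢᵃᵗ(T) = 1. Interpolate ln Pᵢˢᵃᵗ = aᵢ + bᵢ/T.
  T = 338.5 K: ΣzᵢP/Pᵢˢᵃᵗ = 2.2403
  T = 370.0 K: ΣzᵢP/Pᵢˢᵃᵗ = 0.6129
  T = 354.2 K: ΣzᵢP/Pᵢˢᵃᵗ = 1.1401
  T = 362.1 K: ΣzᵢP/Pᵢˢᵃᵗ = 0.8302
  T = 358.1 K: ΣzᵢP/Pᵢˢᵃᵗ = 0.9731
  T = 356.1 K: ΣzᵢP/Pᵢˢᵃᵗ = 1.0550
Interpolating between 356.1 K and 358.1 K gives T ≈ 357.4 K.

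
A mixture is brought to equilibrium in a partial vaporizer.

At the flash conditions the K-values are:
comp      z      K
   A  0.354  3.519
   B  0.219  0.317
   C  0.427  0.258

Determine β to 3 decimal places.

β = 0.234

Rachford–Rice: g(β) = Σ zᵢ(Kᵢ−1)/(1+β(Kᵢ−1)) = 0.
g(0) = ΣzᵢKᵢ − 1 = 0.425 and g(1) = 1 − Σzᵢ/Kᵢ = -1.446, so a root lies in (0, 1).
Newton–Raphson from β = 0.52:
  β = 0.520: g = -0.3618, g' = -1.290 → β = 0.240
  β = 0.240: g = -0.0080, g' = -1.367 → β = 0.234
Converged at β = 0.234.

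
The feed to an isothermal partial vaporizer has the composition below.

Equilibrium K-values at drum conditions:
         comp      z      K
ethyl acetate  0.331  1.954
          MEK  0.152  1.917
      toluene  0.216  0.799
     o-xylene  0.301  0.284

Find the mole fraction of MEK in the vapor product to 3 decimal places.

y_MEK = 0.218

Material balance + equilibrium reduce to Σ zᵢ(Kᵢ−1)/(1+β(Kᵢ−1)) = 0.
g(0) = ΣzᵢKᵢ − 1 = 0.196 and g(1) = 1 − Σzᵢ/Kᵢ = -0.579, so a root lies in (0, 1).
Newton–Raphson from β = 0.5:
  β = 0.500: g = -0.0746, g' = -0.583 → β = 0.372
  β = 0.372: g = -0.0038, g' = -0.532 → β = 0.365
Converged at β = 0.365.
Compositions from xᵢ = zᵢ/(1+β(Kᵢ−1)), yᵢ = Kᵢxᵢ:
  ethyl acetate: x = 0.246, y = 0.480
  MEK: x = 0.114, y = 0.218
  toluene: x = 0.233, y = 0.186
  o-xylene: x = 0.408, y = 0.116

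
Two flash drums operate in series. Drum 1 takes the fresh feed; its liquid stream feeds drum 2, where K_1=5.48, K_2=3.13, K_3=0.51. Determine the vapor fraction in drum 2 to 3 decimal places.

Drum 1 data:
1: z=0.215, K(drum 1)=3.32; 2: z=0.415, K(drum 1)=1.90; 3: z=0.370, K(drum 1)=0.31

V/F (drum 2) = 0.471

Drum 1:
Let ψ₁ = V/F and solve Σ zᵢ(Kᵢ−1)/(1+ψ₁(Kᵢ−1)) = 0.
Feasibility: ΣzᵢKᵢ = 1.617, Σzᵢ/Kᵢ = 1.477 — both > 1, two phases present.
Iterate (Newton) starting at ψ₁ = 0.58:
  ψ₁ = 0.580: g = 0.0324, g' = -0.845 → ψ₁ = 0.618
Converged at ψ₁ = 0.618.
Drum-1 compositions:
  1: x = 0.088, y = 0.293
  2: x = 0.267, y = 0.507
  3: x = 0.645, y = 0.200
Drum-2 feed = drum-1 liquid: z₂ = (0.0884, 0.2667, 0.6449).
Drum 2:
Let ψ₂ = V/F and solve Σ zᵢ(Kᵢ−1)/(1+ψ₂(Kᵢ−1)) = 0.
Feasibility: ΣzᵢKᵢ = 1.648, Σzᵢ/Kᵢ = 1.366 — both > 1, two phases present.
Newton–Raphson from ψ₂ = 0.58:
  ψ₂ = 0.580: g = -0.0774, g' = -0.681 → ψ₂ = 0.466
  ψ₂ = 0.466: g = 0.0034, g' = -0.750 → ψ₂ = 0.471
Converged at ψ₂ = 0.471.
  1: x = 0.028, y = 0.156
  2: x = 0.133, y = 0.417
  3: x = 0.838, y = 0.428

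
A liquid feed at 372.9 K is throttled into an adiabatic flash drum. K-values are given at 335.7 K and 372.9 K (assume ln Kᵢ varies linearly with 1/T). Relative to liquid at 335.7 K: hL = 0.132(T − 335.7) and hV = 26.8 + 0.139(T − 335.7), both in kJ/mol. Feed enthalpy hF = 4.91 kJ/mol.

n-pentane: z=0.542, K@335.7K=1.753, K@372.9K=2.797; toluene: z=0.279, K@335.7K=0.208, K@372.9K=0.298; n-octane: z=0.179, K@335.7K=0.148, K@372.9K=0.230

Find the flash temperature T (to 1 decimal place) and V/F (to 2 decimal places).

T = 341.0 K, V/F = 0.16

Adiabatic flash: solve Rachford–Rice at each trial T, then check hF = ψ·hV(T) + (1−ψ)·hL(T).
  T = 335.7 K: K = (1.753, 0.208, 0.148), RR gives ψ = 0.056, H_out = 1.511 kJ/mol
  T = 372.9 K: K = (2.797, 0.298, 0.230), RR gives ψ = 0.488, H_out = 18.121 kJ/mol
  T = 354.3 K: K = (2.242, 0.251, 0.187), RR gives ψ = 0.331, H_out = 11.370 kJ/mol
  T = 345.0 K: K = (1.989, 0.229, 0.167), RR gives ψ = 0.218, H_out = 7.090 kJ/mol
  T = 340.4 K: K = (1.870, 0.219, 0.157), RR gives ψ = 0.147, H_out = 4.552 kJ/mol
  T = 342.7 K: K = (1.929, 0.224, 0.162), RR gives ψ = 0.184, H_out = 5.866 kJ/mol
Linear interpolation between T = 340.4 (H_out = 4.552) and T = 342.7 (H_out = 5.866) on hF = 4.91 gives T ≈ 341.0 K, at which ψ = 0.16.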